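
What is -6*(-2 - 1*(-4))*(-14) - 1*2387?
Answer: -2219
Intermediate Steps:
-6*(-2 - 1*(-4))*(-14) - 1*2387 = -6*(-2 + 4)*(-14) - 2387 = -6*2*(-14) - 2387 = -12*(-14) - 2387 = 168 - 2387 = -2219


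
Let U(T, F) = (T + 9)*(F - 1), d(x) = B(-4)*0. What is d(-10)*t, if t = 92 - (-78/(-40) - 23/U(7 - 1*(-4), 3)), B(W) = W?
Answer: 0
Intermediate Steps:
d(x) = 0 (d(x) = -4*0 = 0)
U(T, F) = (-1 + F)*(9 + T) (U(T, F) = (9 + T)*(-1 + F) = (-1 + F)*(9 + T))
t = 725/8 (t = 92 - (-78/(-40) - 23/(-9 - (7 - 1*(-4)) + 9*3 + 3*(7 - 1*(-4)))) = 92 - (-78*(-1/40) - 23/(-9 - (7 + 4) + 27 + 3*(7 + 4))) = 92 - (39/20 - 23/(-9 - 1*11 + 27 + 3*11)) = 92 - (39/20 - 23/(-9 - 11 + 27 + 33)) = 92 - (39/20 - 23/40) = 92 - 1*11/8 = 92 - 11/8 = 725/8 ≈ 90.625)
d(-10)*t = 0*(725/8) = 0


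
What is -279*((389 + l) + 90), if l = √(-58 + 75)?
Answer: -133641 - 279*√17 ≈ -1.3479e+5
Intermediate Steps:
l = √17 ≈ 4.1231
-279*((389 + l) + 90) = -279*((389 + √17) + 90) = -279*(479 + √17) = -133641 - 279*√17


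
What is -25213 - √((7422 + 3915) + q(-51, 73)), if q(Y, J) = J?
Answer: -25213 - √11410 ≈ -25320.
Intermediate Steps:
-25213 - √((7422 + 3915) + q(-51, 73)) = -25213 - √((7422 + 3915) + 73) = -25213 - √(11337 + 73) = -25213 - √11410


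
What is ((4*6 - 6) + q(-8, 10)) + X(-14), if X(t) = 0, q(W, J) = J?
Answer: 28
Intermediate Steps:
((4*6 - 6) + q(-8, 10)) + X(-14) = ((4*6 - 6) + 10) + 0 = ((24 - 6) + 10) + 0 = (18 + 10) + 0 = 28 + 0 = 28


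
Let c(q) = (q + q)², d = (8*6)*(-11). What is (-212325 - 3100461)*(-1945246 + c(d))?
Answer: 2749976786460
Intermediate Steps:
d = -528 (d = 48*(-11) = -528)
c(q) = 4*q² (c(q) = (2*q)² = 4*q²)
(-212325 - 3100461)*(-1945246 + c(d)) = (-212325 - 3100461)*(-1945246 + 4*(-528)²) = -3312786*(-1945246 + 4*278784) = -3312786*(-1945246 + 1115136) = -3312786*(-830110) = 2749976786460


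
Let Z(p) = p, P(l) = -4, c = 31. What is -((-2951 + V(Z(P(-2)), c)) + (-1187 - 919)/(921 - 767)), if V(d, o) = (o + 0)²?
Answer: 154283/77 ≈ 2003.7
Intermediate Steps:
V(d, o) = o²
-((-2951 + V(Z(P(-2)), c)) + (-1187 - 919)/(921 - 767)) = -((-2951 + 31²) + (-1187 - 919)/(921 - 767)) = -((-2951 + 961) - 2106/154) = -(-1990 - 2106*1/154) = -(-1990 - 1053/77) = -1*(-154283/77) = 154283/77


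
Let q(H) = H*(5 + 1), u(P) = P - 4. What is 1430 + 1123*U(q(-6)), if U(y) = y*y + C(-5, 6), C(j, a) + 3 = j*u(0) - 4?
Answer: 1471437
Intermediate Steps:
u(P) = -4 + P
q(H) = 6*H (q(H) = H*6 = 6*H)
C(j, a) = -7 - 4*j (C(j, a) = -3 + (j*(-4 + 0) - 4) = -3 + (j*(-4) - 4) = -3 + (-4*j - 4) = -3 + (-4 - 4*j) = -7 - 4*j)
U(y) = 13 + y² (U(y) = y*y + (-7 - 4*(-5)) = y² + (-7 + 20) = y² + 13 = 13 + y²)
1430 + 1123*U(q(-6)) = 1430 + 1123*(13 + (6*(-6))²) = 1430 + 1123*(13 + (-36)²) = 1430 + 1123*(13 + 1296) = 1430 + 1123*1309 = 1430 + 1470007 = 1471437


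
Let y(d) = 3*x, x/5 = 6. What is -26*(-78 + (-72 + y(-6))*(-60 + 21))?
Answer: 20280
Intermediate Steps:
x = 30 (x = 5*6 = 30)
y(d) = 90 (y(d) = 3*30 = 90)
-26*(-78 + (-72 + y(-6))*(-60 + 21)) = -26*(-78 + (-72 + 90)*(-60 + 21)) = -26*(-78 + 18*(-39)) = -26*(-78 - 702) = -26*(-780) = 20280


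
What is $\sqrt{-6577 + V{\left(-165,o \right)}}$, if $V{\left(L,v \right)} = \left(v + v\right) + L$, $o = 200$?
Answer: $i \sqrt{6342} \approx 79.637 i$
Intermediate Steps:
$V{\left(L,v \right)} = L + 2 v$ ($V{\left(L,v \right)} = 2 v + L = L + 2 v$)
$\sqrt{-6577 + V{\left(-165,o \right)}} = \sqrt{-6577 + \left(-165 + 2 \cdot 200\right)} = \sqrt{-6577 + \left(-165 + 400\right)} = \sqrt{-6577 + 235} = \sqrt{-6342} = i \sqrt{6342}$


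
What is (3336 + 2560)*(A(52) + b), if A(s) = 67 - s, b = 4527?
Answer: 26779632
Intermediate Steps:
(3336 + 2560)*(A(52) + b) = (3336 + 2560)*((67 - 1*52) + 4527) = 5896*((67 - 52) + 4527) = 5896*(15 + 4527) = 5896*4542 = 26779632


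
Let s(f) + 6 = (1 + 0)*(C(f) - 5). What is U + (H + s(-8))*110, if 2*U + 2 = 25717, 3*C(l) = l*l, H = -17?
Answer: 72745/6 ≈ 12124.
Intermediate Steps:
C(l) = l²/3 (C(l) = (l*l)/3 = l²/3)
U = 25715/2 (U = -1 + (½)*25717 = -1 + 25717/2 = 25715/2 ≈ 12858.)
s(f) = -11 + f²/3 (s(f) = -6 + (1 + 0)*(f²/3 - 5) = -6 + 1*(-5 + f²/3) = -6 + (-5 + f²/3) = -11 + f²/3)
U + (H + s(-8))*110 = 25715/2 + (-17 + (-11 + (⅓)*(-8)²))*110 = 25715/2 + (-17 + (-11 + (⅓)*64))*110 = 25715/2 + (-17 + (-11 + 64/3))*110 = 25715/2 + (-17 + 31/3)*110 = 25715/2 - 20/3*110 = 25715/2 - 2200/3 = 72745/6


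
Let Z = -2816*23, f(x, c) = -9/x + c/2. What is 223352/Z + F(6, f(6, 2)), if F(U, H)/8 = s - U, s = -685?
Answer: -44782607/8096 ≈ -5531.4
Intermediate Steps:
f(x, c) = c/2 - 9/x (f(x, c) = -9/x + c*(½) = -9/x + c/2 = c/2 - 9/x)
F(U, H) = -5480 - 8*U (F(U, H) = 8*(-685 - U) = -5480 - 8*U)
Z = -64768
223352/Z + F(6, f(6, 2)) = 223352/(-64768) + (-5480 - 8*6) = 223352*(-1/64768) + (-5480 - 48) = -27919/8096 - 5528 = -44782607/8096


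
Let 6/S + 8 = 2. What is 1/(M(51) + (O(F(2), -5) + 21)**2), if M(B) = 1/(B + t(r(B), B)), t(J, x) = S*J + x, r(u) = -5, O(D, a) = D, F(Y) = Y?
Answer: 107/56604 ≈ 0.0018903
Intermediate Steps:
S = -1 (S = 6/(-8 + 2) = 6/(-6) = 6*(-1/6) = -1)
t(J, x) = x - J (t(J, x) = -J + x = x - J)
M(B) = 1/(5 + 2*B) (M(B) = 1/(B + (B - 1*(-5))) = 1/(B + (B + 5)) = 1/(B + (5 + B)) = 1/(5 + 2*B))
1/(M(51) + (O(F(2), -5) + 21)**2) = 1/(1/(5 + 2*51) + (2 + 21)**2) = 1/(1/(5 + 102) + 23**2) = 1/(1/107 + 529) = 1/(56604/107) = 107/56604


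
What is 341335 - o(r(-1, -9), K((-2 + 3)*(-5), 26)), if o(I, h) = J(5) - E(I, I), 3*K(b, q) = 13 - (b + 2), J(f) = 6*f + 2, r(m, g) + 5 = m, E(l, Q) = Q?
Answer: 341297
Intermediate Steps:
r(m, g) = -5 + m
J(f) = 2 + 6*f
K(b, q) = 11/3 - b/3 (K(b, q) = (13 - (b + 2))/3 = (13 - (2 + b))/3 = (13 + (-2 - b))/3 = (11 - b)/3 = 11/3 - b/3)
o(I, h) = 32 - I (o(I, h) = (2 + 6*5) - I = (2 + 30) - I = 32 - I)
341335 - o(r(-1, -9), K((-2 + 3)*(-5), 26)) = 341335 - (32 - (-5 - 1)) = 341335 - (32 - 1*(-6)) = 341335 - (32 + 6) = 341335 - 1*38 = 341335 - 38 = 341297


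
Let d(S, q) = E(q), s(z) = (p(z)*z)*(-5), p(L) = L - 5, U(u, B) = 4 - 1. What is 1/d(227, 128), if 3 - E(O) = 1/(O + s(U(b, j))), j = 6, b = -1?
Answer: 158/473 ≈ 0.33404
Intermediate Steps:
U(u, B) = 3
p(L) = -5 + L
s(z) = -5*z*(-5 + z) (s(z) = ((-5 + z)*z)*(-5) = (z*(-5 + z))*(-5) = -5*z*(-5 + z))
E(O) = 3 - 1/(30 + O) (E(O) = 3 - 1/(O + 5*3*(5 - 1*3)) = 3 - 1/(O + 5*3*(5 - 3)) = 3 - 1/(O + 5*3*2) = 3 - 1/(O + 30) = 3 - 1/(30 + O))
d(S, q) = (89 + 3*q)/(30 + q)
1/d(227, 128) = 1/((89 + 3*128)/(30 + 128)) = 1/((89 + 384)/158) = 1/((1/158)*473) = 1/(473/158) = 158/473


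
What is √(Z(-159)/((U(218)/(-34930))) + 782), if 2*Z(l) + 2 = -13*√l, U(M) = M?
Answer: √(44778508 + 49495810*I*√159)/218 ≈ 83.99 + 78.18*I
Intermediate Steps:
Z(l) = -1 - 13*√l/2 (Z(l) = -1 + (-13*√l)/2 = -1 - 13*√l/2)
√(Z(-159)/((U(218)/(-34930))) + 782) = √((-1 - 13*I*√159/2)/((218/(-34930))) + 782) = √((-1 - 13*I*√159/2)/((218*(-1/34930))) + 782) = √((-1 - 13*I*√159/2)/(-109/17465) + 782) = √((-1 - 13*I*√159/2)*(-17465/109) + 782) = √((17465/109 + 227045*I*√159/218) + 782) = √(102703/109 + 227045*I*√159/218)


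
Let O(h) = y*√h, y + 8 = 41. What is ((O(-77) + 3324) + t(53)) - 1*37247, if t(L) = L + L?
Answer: -33817 + 33*I*√77 ≈ -33817.0 + 289.57*I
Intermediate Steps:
y = 33 (y = -8 + 41 = 33)
t(L) = 2*L
O(h) = 33*√h
((O(-77) + 3324) + t(53)) - 1*37247 = ((33*√(-77) + 3324) + 2*53) - 1*37247 = ((33*(I*√77) + 3324) + 106) - 37247 = ((33*I*√77 + 3324) + 106) - 37247 = ((3324 + 33*I*√77) + 106) - 37247 = (3430 + 33*I*√77) - 37247 = -33817 + 33*I*√77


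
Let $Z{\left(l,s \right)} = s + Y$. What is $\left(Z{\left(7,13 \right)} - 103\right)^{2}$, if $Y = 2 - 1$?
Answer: $7921$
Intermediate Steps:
$Y = 1$
$Z{\left(l,s \right)} = 1 + s$ ($Z{\left(l,s \right)} = s + 1 = 1 + s$)
$\left(Z{\left(7,13 \right)} - 103\right)^{2} = \left(\left(1 + 13\right) - 103\right)^{2} = \left(14 - 103\right)^{2} = \left(-89\right)^{2} = 7921$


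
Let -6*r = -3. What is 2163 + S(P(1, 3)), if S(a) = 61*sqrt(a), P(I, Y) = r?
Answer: 2163 + 61*sqrt(2)/2 ≈ 2206.1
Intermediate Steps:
r = 1/2 (r = -1/6*(-3) = 1/2 ≈ 0.50000)
P(I, Y) = 1/2
2163 + S(P(1, 3)) = 2163 + 61*sqrt(1/2) = 2163 + 61*(sqrt(2)/2) = 2163 + 61*sqrt(2)/2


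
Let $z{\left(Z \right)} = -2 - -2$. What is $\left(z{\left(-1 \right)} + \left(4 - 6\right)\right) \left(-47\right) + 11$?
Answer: $105$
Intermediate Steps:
$z{\left(Z \right)} = 0$ ($z{\left(Z \right)} = -2 + 2 = 0$)
$\left(z{\left(-1 \right)} + \left(4 - 6\right)\right) \left(-47\right) + 11 = \left(0 + \left(4 - 6\right)\right) \left(-47\right) + 11 = \left(0 - 2\right) \left(-47\right) + 11 = \left(-2\right) \left(-47\right) + 11 = 94 + 11 = 105$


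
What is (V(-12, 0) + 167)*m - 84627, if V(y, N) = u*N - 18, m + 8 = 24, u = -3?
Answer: -82243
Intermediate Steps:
m = 16 (m = -8 + 24 = 16)
V(y, N) = -18 - 3*N (V(y, N) = -3*N - 18 = -18 - 3*N)
(V(-12, 0) + 167)*m - 84627 = ((-18 - 3*0) + 167)*16 - 84627 = ((-18 + 0) + 167)*16 - 84627 = (-18 + 167)*16 - 84627 = 149*16 - 84627 = 2384 - 84627 = -82243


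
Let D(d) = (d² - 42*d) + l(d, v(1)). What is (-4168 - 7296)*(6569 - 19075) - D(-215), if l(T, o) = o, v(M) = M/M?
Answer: 143313528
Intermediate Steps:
v(M) = 1
D(d) = 1 + d² - 42*d (D(d) = (d² - 42*d) + 1 = 1 + d² - 42*d)
(-4168 - 7296)*(6569 - 19075) - D(-215) = (-4168 - 7296)*(6569 - 19075) - (1 + (-215)² - 42*(-215)) = -11464*(-12506) - (1 + 46225 + 9030) = 143368784 - 1*55256 = 143368784 - 55256 = 143313528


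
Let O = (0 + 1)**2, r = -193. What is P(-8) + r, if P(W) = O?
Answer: -192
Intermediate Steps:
O = 1 (O = 1**2 = 1)
P(W) = 1
P(-8) + r = 1 - 193 = -192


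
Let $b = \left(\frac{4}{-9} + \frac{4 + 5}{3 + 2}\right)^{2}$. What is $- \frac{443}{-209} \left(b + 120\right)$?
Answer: $\frac{109297403}{423225} \approx 258.25$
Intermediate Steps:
$b = \frac{3721}{2025}$ ($b = \left(4 \left(- \frac{1}{9}\right) + \frac{9}{5}\right)^{2} = \left(- \frac{4}{9} + 9 \cdot \frac{1}{5}\right)^{2} = \left(- \frac{4}{9} + \frac{9}{5}\right)^{2} = \left(\frac{61}{45}\right)^{2} = \frac{3721}{2025} \approx 1.8375$)
$- \frac{443}{-209} \left(b + 120\right) = - \frac{443}{-209} \left(\frac{3721}{2025} + 120\right) = \left(-443\right) \left(- \frac{1}{209}\right) \frac{246721}{2025} = \frac{443}{209} \cdot \frac{246721}{2025} = \frac{109297403}{423225}$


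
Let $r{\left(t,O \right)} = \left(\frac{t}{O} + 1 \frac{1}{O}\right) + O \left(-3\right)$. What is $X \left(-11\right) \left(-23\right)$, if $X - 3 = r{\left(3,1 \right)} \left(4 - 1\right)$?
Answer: $1518$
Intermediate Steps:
$r{\left(t,O \right)} = \frac{1}{O} - 3 O + \frac{t}{O}$ ($r{\left(t,O \right)} = \left(\frac{t}{O} + \frac{1}{O}\right) - 3 O = \left(\frac{1}{O} + \frac{t}{O}\right) - 3 O = \frac{1}{O} - 3 O + \frac{t}{O}$)
$X = 6$ ($X = 3 + \frac{1 + 3 - 3 \cdot 1^{2}}{1} \left(4 - 1\right) = 3 + 1 \left(1 + 3 - 3\right) 3 = 3 + 1 \cdot 1 \cdot 3 = 3 + 1 \cdot 3 = 3 + 3 = 6$)
$X \left(-11\right) \left(-23\right) = 6 \left(-11\right) \left(-23\right) = \left(-66\right) \left(-23\right) = 1518$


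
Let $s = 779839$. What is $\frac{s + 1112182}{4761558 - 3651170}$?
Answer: $\frac{1892021}{1110388} \approx 1.7039$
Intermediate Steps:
$\frac{s + 1112182}{4761558 - 3651170} = \frac{779839 + 1112182}{4761558 - 3651170} = \frac{1892021}{1110388}$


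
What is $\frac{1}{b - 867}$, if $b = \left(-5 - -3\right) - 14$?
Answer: $- \frac{1}{883} \approx -0.0011325$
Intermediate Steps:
$b = -16$ ($b = \left(-5 + 3\right) - 14 = -2 - 14 = -16$)
$\frac{1}{b - 867} = \frac{1}{-16 - 867} = \frac{1}{-883} = - \frac{1}{883}$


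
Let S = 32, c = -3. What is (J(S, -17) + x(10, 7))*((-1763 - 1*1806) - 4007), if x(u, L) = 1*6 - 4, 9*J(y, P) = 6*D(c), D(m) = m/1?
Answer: 0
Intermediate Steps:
D(m) = m (D(m) = m*1 = m)
J(y, P) = -2 (J(y, P) = (6*(-3))/9 = (⅑)*(-18) = -2)
x(u, L) = 2 (x(u, L) = 6 - 4 = 2)
(J(S, -17) + x(10, 7))*((-1763 - 1*1806) - 4007) = (-2 + 2)*((-1763 - 1*1806) - 4007) = 0*((-1763 - 1806) - 4007) = 0*(-3569 - 4007) = 0*(-7576) = 0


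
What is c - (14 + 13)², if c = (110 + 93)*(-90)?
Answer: -18999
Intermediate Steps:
c = -18270 (c = 203*(-90) = -18270)
c - (14 + 13)² = -18270 - (14 + 13)² = -18270 - 1*27² = -18270 - 1*729 = -18270 - 729 = -18999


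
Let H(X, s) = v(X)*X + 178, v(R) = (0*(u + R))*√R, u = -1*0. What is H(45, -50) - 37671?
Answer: -37493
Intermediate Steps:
u = 0
v(R) = 0 (v(R) = (0*(0 + R))*√R = (0*R)*√R = 0*√R = 0)
H(X, s) = 178 (H(X, s) = 0*X + 178 = 0 + 178 = 178)
H(45, -50) - 37671 = 178 - 37671 = -37493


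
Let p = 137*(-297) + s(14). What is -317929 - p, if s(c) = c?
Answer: -277254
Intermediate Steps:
p = -40675 (p = 137*(-297) + 14 = -40689 + 14 = -40675)
-317929 - p = -317929 - 1*(-40675) = -317929 + 40675 = -277254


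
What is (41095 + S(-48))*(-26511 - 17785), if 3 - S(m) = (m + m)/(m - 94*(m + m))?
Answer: -340429289088/187 ≈ -1.8205e+9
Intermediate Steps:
S(m) = 563/187 (S(m) = 3 - (m + m)/(m - 94*(m + m)) = 3 - 2*m/(m - 188*m) = 3 - 2*m/((-187*m)) = 3 - 2*m*(-1/(187*m)) = 3 - 1*(-2/187) = 3 + 2/187 = 563/187)
(41095 + S(-48))*(-26511 - 17785) = (41095 + 563/187)*(-26511 - 17785) = (7685328/187)*(-44296) = -340429289088/187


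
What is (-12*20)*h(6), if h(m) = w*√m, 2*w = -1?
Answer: 120*√6 ≈ 293.94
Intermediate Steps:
w = -½ (w = (½)*(-1) = -½ ≈ -0.50000)
h(m) = -√m/2
(-12*20)*h(6) = (-12*20)*(-√6/2) = -(-120)*√6 = 120*√6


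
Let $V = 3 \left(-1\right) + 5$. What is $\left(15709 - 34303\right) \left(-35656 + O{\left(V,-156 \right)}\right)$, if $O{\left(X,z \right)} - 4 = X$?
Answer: $662876100$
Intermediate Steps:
$V = 2$ ($V = -3 + 5 = 2$)
$O{\left(X,z \right)} = 4 + X$
$\left(15709 - 34303\right) \left(-35656 + O{\left(V,-156 \right)}\right) = \left(15709 - 34303\right) \left(-35656 + \left(4 + 2\right)\right) = - 18594 \left(-35656 + 6\right) = \left(-18594\right) \left(-35650\right) = 662876100$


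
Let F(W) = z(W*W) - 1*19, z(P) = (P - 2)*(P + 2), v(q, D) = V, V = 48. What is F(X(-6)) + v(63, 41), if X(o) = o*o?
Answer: 1679641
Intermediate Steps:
v(q, D) = 48
z(P) = (-2 + P)*(2 + P)
X(o) = o²
F(W) = -23 + W⁴ (F(W) = (-4 + (W*W)²) - 1*19 = (-4 + (W²)²) - 19 = (-4 + W⁴) - 19 = -23 + W⁴)
F(X(-6)) + v(63, 41) = (-23 + ((-6)²)⁴) + 48 = (-23 + 36⁴) + 48 = (-23 + 1679616) + 48 = 1679593 + 48 = 1679641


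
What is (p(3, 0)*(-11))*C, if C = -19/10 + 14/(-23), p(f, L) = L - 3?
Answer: -19041/230 ≈ -82.787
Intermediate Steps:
p(f, L) = -3 + L
C = -577/230 (C = -19*1/10 + 14*(-1/23) = -19/10 - 14/23 = -577/230 ≈ -2.5087)
(p(3, 0)*(-11))*C = ((-3 + 0)*(-11))*(-577/230) = -3*(-11)*(-577/230) = 33*(-577/230) = -19041/230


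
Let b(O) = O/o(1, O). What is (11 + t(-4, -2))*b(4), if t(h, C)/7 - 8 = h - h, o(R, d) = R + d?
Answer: 268/5 ≈ 53.600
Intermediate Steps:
b(O) = O/(1 + O)
t(h, C) = 56 (t(h, C) = 56 + 7*(h - h) = 56 + 7*0 = 56 + 0 = 56)
(11 + t(-4, -2))*b(4) = (11 + 56)*(4/(1 + 4)) = 67*(4/5) = 67*(4*(⅕)) = 67*(⅘) = 268/5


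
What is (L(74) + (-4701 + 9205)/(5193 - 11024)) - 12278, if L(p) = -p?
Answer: -72029016/5831 ≈ -12353.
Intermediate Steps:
(L(74) + (-4701 + 9205)/(5193 - 11024)) - 12278 = (-1*74 + (-4701 + 9205)/(5193 - 11024)) - 12278 = (-74 + 4504/(-5831)) - 12278 = (-74 + 4504*(-1/5831)) - 12278 = (-74 - 4504/5831) - 12278 = -435998/5831 - 12278 = -72029016/5831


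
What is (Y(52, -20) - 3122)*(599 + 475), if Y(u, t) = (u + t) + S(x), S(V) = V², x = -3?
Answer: -3308994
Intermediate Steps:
Y(u, t) = 9 + t + u (Y(u, t) = (u + t) + (-3)² = (t + u) + 9 = 9 + t + u)
(Y(52, -20) - 3122)*(599 + 475) = ((9 - 20 + 52) - 3122)*(599 + 475) = (41 - 3122)*1074 = -3081*1074 = -3308994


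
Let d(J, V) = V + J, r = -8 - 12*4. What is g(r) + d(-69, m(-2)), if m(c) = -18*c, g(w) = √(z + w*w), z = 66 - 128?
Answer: -33 + √3074 ≈ 22.444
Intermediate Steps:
r = -56 (r = -8 - 48 = -56)
z = -62
g(w) = √(-62 + w²) (g(w) = √(-62 + w*w) = √(-62 + w²))
d(J, V) = J + V
g(r) + d(-69, m(-2)) = √(-62 + (-56)²) + (-69 - 18*(-2)) = √(-62 + 3136) + (-69 + 36) = √3074 - 33 = -33 + √3074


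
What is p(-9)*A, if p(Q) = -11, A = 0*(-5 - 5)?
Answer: 0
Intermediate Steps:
A = 0 (A = 0*(-10) = 0)
p(-9)*A = -11*0 = 0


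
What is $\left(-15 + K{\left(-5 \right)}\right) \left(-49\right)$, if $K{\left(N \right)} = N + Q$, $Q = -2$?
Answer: $1078$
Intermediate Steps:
$K{\left(N \right)} = -2 + N$ ($K{\left(N \right)} = N - 2 = -2 + N$)
$\left(-15 + K{\left(-5 \right)}\right) \left(-49\right) = \left(-15 - 7\right) \left(-49\right) = \left(-22\right) \left(-49\right) = 1078$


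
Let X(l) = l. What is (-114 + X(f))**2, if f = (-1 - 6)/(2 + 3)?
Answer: 332929/25 ≈ 13317.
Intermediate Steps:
f = -7/5 ≈ -1.4000
(-114 + X(f))**2 = (-114 - 7/5)**2 = (-577/5)**2 = 332929/25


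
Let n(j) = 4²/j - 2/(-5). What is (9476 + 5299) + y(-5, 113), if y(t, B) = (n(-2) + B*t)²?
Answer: 8566144/25 ≈ 3.4265e+5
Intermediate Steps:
n(j) = ⅖ + 16/j (n(j) = 16/j - 2*(-⅕) = 16/j + ⅖ = ⅖ + 16/j)
y(t, B) = (-38/5 + B*t)² (y(t, B) = ((⅖ + 16/(-2)) + B*t)² = ((⅖ + 16*(-½)) + B*t)² = ((⅖ - 8) + B*t)² = (-38/5 + B*t)²)
(9476 + 5299) + y(-5, 113) = (9476 + 5299) + (-38 + 5*113*(-5))²/25 = 14775 + (-38 - 2825)²/25 = 14775 + (1/25)*(-2863)² = 14775 + (1/25)*8196769 = 14775 + 8196769/25 = 8566144/25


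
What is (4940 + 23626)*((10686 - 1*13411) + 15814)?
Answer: 373900374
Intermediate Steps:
(4940 + 23626)*((10686 - 1*13411) + 15814) = 28566*((10686 - 13411) + 15814) = 28566*(-2725 + 15814) = 28566*13089 = 373900374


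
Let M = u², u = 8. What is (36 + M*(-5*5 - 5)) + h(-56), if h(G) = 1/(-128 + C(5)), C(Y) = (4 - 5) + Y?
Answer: -233617/124 ≈ -1884.0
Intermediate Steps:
C(Y) = -1 + Y
h(G) = -1/124 (h(G) = 1/(-128 + (-1 + 5)) = 1/(-128 + 4) = 1/(-124) = -1/124)
M = 64 (M = 8² = 64)
(36 + M*(-5*5 - 5)) + h(-56) = (36 + 64*(-5*5 - 5)) - 1/124 = (36 + 64*(-25 - 5)) - 1/124 = (36 + 64*(-30)) - 1/124 = (36 - 1920) - 1/124 = -1884 - 1/124 = -233617/124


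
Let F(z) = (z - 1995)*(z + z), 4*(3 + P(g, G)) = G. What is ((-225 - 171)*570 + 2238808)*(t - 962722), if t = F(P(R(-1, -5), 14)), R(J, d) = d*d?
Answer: -1942059209552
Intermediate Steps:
R(J, d) = d**2
P(g, G) = -3 + G/4
F(z) = 2*z*(-1995 + z) (F(z) = (-1995 + z)*(2*z) = 2*z*(-1995 + z))
t = -3989/2 (t = 2*(-3 + (1/4)*14)*(-1995 + (-3 + (1/4)*14)) = 2*(-3 + 7/2)*(-1995 + (-3 + 7/2)) = 2*(1/2)*(-1995 + 1/2) = 2*(1/2)*(-3989/2) = -3989/2 ≈ -1994.5)
((-225 - 171)*570 + 2238808)*(t - 962722) = ((-225 - 171)*570 + 2238808)*(-3989/2 - 962722) = (-396*570 + 2238808)*(-1929433/2) = (-225720 + 2238808)*(-1929433/2) = 2013088*(-1929433/2) = -1942059209552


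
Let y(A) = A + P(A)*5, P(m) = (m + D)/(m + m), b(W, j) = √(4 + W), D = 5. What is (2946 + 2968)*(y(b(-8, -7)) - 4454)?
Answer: -26326171 - 50269*I/2 ≈ -2.6326e+7 - 25135.0*I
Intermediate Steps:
P(m) = (5 + m)/(2*m) (P(m) = (m + 5)/(m + m) = (5 + m)/((2*m)) = (5 + m)*(1/(2*m)) = (5 + m)/(2*m))
y(A) = A + 5*(5 + A)/(2*A) (y(A) = A + ((5 + A)/(2*A))*5 = A + 5*(5 + A)/(2*A))
(2946 + 2968)*(y(b(-8, -7)) - 4454) = (2946 + 2968)*((5/2 + √(4 - 8) + 25/(2*(√(4 - 8)))) - 4454) = 5914*((5/2 + √(-4) + 25/(2*(√(-4)))) - 4454) = 5914*((5/2 + 2*I + 25/(2*((2*I)))) - 4454) = 5914*((5/2 + 2*I + 25*(-I/2)/2) - 4454) = 5914*((5/2 + 2*I - 25*I/4) - 4454) = 5914*((5/2 - 17*I/4) - 4454) = 5914*(-8903/2 - 17*I/4) = -26326171 - 50269*I/2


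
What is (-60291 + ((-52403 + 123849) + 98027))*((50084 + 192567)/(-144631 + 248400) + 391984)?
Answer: 4441090345346154/103769 ≈ 4.2798e+10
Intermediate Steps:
(-60291 + ((-52403 + 123849) + 98027))*((50084 + 192567)/(-144631 + 248400) + 391984) = (-60291 + (71446 + 98027))*(242651/103769 + 391984) = (-60291 + 169473)*(242651*(1/103769) + 391984) = 109182*(242651/103769 + 391984) = 109182*(40676030347/103769) = 4441090345346154/103769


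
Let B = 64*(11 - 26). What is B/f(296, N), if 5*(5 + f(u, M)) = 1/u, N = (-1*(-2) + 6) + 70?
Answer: 1420800/7399 ≈ 192.03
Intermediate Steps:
N = 78 (N = (2 + 6) + 70 = 8 + 70 = 78)
f(u, M) = -5 + 1/(5*u)
B = -960 (B = 64*(-15) = -960)
B/f(296, N) = -960/(-5 + (1/5)/296) = -960/(-5 + (1/5)*(1/296)) = -960/(-5 + 1/1480) = -960/(-7399/1480) = -960*(-1480/7399) = 1420800/7399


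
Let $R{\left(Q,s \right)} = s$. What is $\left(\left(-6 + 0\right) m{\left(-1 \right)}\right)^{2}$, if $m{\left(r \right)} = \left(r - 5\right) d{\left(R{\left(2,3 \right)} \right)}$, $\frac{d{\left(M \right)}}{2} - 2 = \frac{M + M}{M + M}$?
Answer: $46656$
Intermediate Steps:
$d{\left(M \right)} = 6$ ($d{\left(M \right)} = 4 + 2 \frac{M + M}{M + M} = 4 + 2 \frac{2 M}{2 M} = 4 + 2 \cdot 2 M \frac{1}{2 M} = 4 + 2 \cdot 1 = 4 + 2 = 6$)
$m{\left(r \right)} = -30 + 6 r$ ($m{\left(r \right)} = \left(r - 5\right) 6 = \left(-5 + r\right) 6 = -30 + 6 r$)
$\left(\left(-6 + 0\right) m{\left(-1 \right)}\right)^{2} = \left(\left(-6 + 0\right) \left(-30 + 6 \left(-1\right)\right)\right)^{2} = \left(- 6 \left(-30 - 6\right)\right)^{2} = \left(\left(-6\right) \left(-36\right)\right)^{2} = 216^{2} = 46656$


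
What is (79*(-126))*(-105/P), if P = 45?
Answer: 23226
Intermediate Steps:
(79*(-126))*(-105/P) = (79*(-126))*(-105/45) = -(-1045170)/45 = -9954*(-7/3) = 23226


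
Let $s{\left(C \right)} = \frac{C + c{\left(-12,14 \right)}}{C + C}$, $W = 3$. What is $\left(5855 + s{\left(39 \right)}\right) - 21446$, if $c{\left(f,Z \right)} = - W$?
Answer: $- \frac{202677}{13} \approx -15591.0$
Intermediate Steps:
$c{\left(f,Z \right)} = -3$ ($c{\left(f,Z \right)} = \left(-1\right) 3 = -3$)
$s{\left(C \right)} = \frac{-3 + C}{2 C}$ ($s{\left(C \right)} = \frac{C - 3}{C + C} = \frac{-3 + C}{2 C}$)
$\left(5855 + s{\left(39 \right)}\right) - 21446 = \left(5855 + \frac{-3 + 39}{2 \cdot 39}\right) - 21446 = \left(5855 + \frac{1}{2} \cdot \frac{1}{39} \cdot 36\right) - 21446 = \left(5855 + \frac{6}{13}\right) - 21446 = \frac{76121}{13} - 21446 = - \frac{202677}{13}$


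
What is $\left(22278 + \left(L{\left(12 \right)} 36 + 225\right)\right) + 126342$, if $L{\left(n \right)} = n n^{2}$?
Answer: $211053$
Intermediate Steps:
$L{\left(n \right)} = n^{3}$
$\left(22278 + \left(L{\left(12 \right)} 36 + 225\right)\right) + 126342 = \left(22278 + \left(12^{3} \cdot 36 + 225\right)\right) + 126342 = \left(22278 + \left(1728 \cdot 36 + 225\right)\right) + 126342 = \left(22278 + \left(62208 + 225\right)\right) + 126342 = \left(22278 + 62433\right) + 126342 = 84711 + 126342 = 211053$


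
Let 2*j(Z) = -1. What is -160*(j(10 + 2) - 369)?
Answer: 59120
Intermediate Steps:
j(Z) = -½ (j(Z) = (½)*(-1) = -½)
-160*(j(10 + 2) - 369) = -160*(-½ - 369) = -160*(-739/2) = 59120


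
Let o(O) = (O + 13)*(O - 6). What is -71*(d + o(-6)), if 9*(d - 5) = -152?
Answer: 61273/9 ≈ 6808.1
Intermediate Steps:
d = -107/9 (d = 5 + (⅑)*(-152) = 5 - 152/9 = -107/9 ≈ -11.889)
o(O) = (-6 + O)*(13 + O) (o(O) = (13 + O)*(-6 + O) = (-6 + O)*(13 + O))
-71*(d + o(-6)) = -71*(-107/9 + (-78 + (-6)² + 7*(-6))) = -71*(-107/9 + (-78 + 36 - 42)) = -71*(-107/9 - 84) = -71*(-863/9) = 61273/9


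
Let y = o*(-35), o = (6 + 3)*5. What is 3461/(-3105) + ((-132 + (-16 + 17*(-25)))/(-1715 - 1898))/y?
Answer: -437700292/392642775 ≈ -1.1148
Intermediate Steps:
o = 45 (o = 9*5 = 45)
y = -1575 (y = 45*(-35) = -1575)
3461/(-3105) + ((-132 + (-16 + 17*(-25)))/(-1715 - 1898))/y = 3461/(-3105) + ((-132 + (-16 + 17*(-25)))/(-1715 - 1898))/(-1575) = 3461*(-1/3105) + ((-132 + (-16 - 425))/(-3613))*(-1/1575) = -3461/3105 + ((-132 - 441)*(-1/3613))*(-1/1575) = -3461/3105 - 573*(-1/3613)*(-1/1575) = -3461/3105 + (573/3613)*(-1/1575) = -3461/3105 - 191/1896825 = -437700292/392642775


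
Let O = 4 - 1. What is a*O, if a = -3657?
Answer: -10971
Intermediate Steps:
O = 3
a*O = -3657*3 = -10971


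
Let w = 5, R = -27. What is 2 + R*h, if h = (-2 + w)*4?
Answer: -322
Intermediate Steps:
h = 12 (h = (-2 + 5)*4 = 3*4 = 12)
2 + R*h = 2 - 27*12 = 2 - 324 = -322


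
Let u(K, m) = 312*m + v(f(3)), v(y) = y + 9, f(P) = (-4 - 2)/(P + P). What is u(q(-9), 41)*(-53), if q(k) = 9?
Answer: -678400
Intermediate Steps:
f(P) = -3/P (f(P) = -6*1/(2*P) = -3/P)
v(y) = 9 + y
u(K, m) = 8 + 312*m (u(K, m) = 312*m + (9 - 3/3) = 312*m + (9 - 3*⅓) = 312*m + (9 - 1) = 312*m + 8 = 8 + 312*m)
u(q(-9), 41)*(-53) = (8 + 312*41)*(-53) = (8 + 12792)*(-53) = 12800*(-53) = -678400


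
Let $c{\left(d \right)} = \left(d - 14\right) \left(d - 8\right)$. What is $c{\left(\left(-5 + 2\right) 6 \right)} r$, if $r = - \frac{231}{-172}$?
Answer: $\frac{48048}{43} \approx 1117.4$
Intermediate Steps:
$c{\left(d \right)} = \left(-14 + d\right) \left(-8 + d\right)$
$r = \frac{231}{172}$ ($r = \left(-231\right) \left(- \frac{1}{172}\right) = \frac{231}{172} \approx 1.343$)
$c{\left(\left(-5 + 2\right) 6 \right)} r = \left(112 + \left(\left(-5 + 2\right) 6\right)^{2} - 22 \left(-5 + 2\right) 6\right) \frac{231}{172} = \left(112 + \left(\left(-3\right) 6\right)^{2} - 22 \left(\left(-3\right) 6\right)\right) \frac{231}{172} = \left(112 + \left(-18\right)^{2} - -396\right) \frac{231}{172} = \left(112 + 324 + 396\right) \frac{231}{172} = 832 \cdot \frac{231}{172} = \frac{48048}{43}$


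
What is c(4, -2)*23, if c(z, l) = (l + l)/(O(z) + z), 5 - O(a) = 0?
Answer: -92/9 ≈ -10.222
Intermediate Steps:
O(a) = 5 (O(a) = 5 - 1*0 = 5 + 0 = 5)
c(z, l) = 2*l/(5 + z) (c(z, l) = (l + l)/(5 + z) = (2*l)/(5 + z) = 2*l/(5 + z))
c(4, -2)*23 = (2*(-2)/(5 + 4))*23 = (2*(-2)/9)*23 = (2*(-2)*(⅑))*23 = -4/9*23 = -92/9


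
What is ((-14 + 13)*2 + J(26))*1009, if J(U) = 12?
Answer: 10090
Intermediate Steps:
((-14 + 13)*2 + J(26))*1009 = ((-14 + 13)*2 + 12)*1009 = (-1*2 + 12)*1009 = (-2 + 12)*1009 = 10*1009 = 10090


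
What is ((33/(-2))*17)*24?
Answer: -6732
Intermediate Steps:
((33/(-2))*17)*24 = ((33*(-½))*17)*24 = -33/2*17*24 = -561/2*24 = -6732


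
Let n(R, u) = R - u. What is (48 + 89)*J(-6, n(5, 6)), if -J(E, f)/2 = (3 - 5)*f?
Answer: -548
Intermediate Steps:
J(E, f) = 4*f (J(E, f) = -2*(3 - 5)*f = -(-4)*f = 4*f)
(48 + 89)*J(-6, n(5, 6)) = (48 + 89)*(4*(5 - 1*6)) = 137*(4*(5 - 6)) = 137*(4*(-1)) = 137*(-4) = -548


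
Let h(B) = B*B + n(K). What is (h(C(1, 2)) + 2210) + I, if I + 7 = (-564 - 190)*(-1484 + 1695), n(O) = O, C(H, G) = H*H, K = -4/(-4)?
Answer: -156889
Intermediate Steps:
K = 1 (K = -4*(-1/4) = 1)
C(H, G) = H**2
I = -159101 (I = -7 + (-564 - 190)*(-1484 + 1695) = -7 - 754*211 = -7 - 159094 = -159101)
h(B) = 1 + B**2 (h(B) = B*B + 1 = B**2 + 1 = 1 + B**2)
(h(C(1, 2)) + 2210) + I = ((1 + (1**2)**2) + 2210) - 159101 = ((1 + 1**2) + 2210) - 159101 = ((1 + 1) + 2210) - 159101 = (2 + 2210) - 159101 = 2212 - 159101 = -156889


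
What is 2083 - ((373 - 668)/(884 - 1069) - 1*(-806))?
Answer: 47190/37 ≈ 1275.4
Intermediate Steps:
2083 - ((373 - 668)/(884 - 1069) - 1*(-806)) = 2083 - (-295/(-185) + 806) = 2083 - (-295*(-1/185) + 806) = 2083 - (59/37 + 806) = 2083 - 1*29881/37 = 2083 - 29881/37 = 47190/37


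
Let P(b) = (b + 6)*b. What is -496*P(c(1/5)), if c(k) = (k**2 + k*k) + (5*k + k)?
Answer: -2888704/625 ≈ -4621.9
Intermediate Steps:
c(k) = 2*k**2 + 6*k (c(k) = (k**2 + k**2) + 6*k = 2*k**2 + 6*k)
P(b) = b*(6 + b) (P(b) = (6 + b)*b = b*(6 + b))
-496*P(c(1/5)) = -496*2*(3 + 1/5)/5*(6 + 2*(3 + 1/5)/5) = -496*2*(1/5)*(3 + 1/5)*(6 + 2*(1/5)*(3 + 1/5)) = -496*2*(1/5)*(16/5)*(6 + 2*(1/5)*(16/5)) = -15872*(6 + 32/25)/25 = -15872*182/(25*25) = -496*5824/625 = -2888704/625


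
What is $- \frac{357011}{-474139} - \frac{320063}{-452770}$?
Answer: $\frac{313398221227}{214675915030} \approx 1.4599$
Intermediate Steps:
$- \frac{357011}{-474139} - \frac{320063}{-452770} = \left(-357011\right) \left(- \frac{1}{474139}\right) - - \frac{320063}{452770} = \frac{357011}{474139} + \frac{320063}{452770} = \frac{313398221227}{214675915030}$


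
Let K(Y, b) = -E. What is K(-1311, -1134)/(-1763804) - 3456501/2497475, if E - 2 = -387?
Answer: -871078831097/629293770700 ≈ -1.3842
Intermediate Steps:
E = -385 (E = 2 - 387 = -385)
K(Y, b) = 385 (K(Y, b) = -1*(-385) = 385)
K(-1311, -1134)/(-1763804) - 3456501/2497475 = 385/(-1763804) - 3456501/2497475 = 385*(-1/1763804) - 3456501*1/2497475 = -55/251972 - 3456501/2497475 = -871078831097/629293770700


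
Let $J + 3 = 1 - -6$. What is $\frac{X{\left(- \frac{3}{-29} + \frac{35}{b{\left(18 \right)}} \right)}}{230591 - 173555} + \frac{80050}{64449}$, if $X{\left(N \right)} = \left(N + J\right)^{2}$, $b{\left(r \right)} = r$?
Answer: $\frac{940839912587}{757088074512} \approx 1.2427$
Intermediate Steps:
$J = 4$ ($J = -3 + \left(1 - -6\right) = -3 + \left(1 + 6\right) = -3 + 7 = 4$)
$X{\left(N \right)} = \left(4 + N\right)^{2}$ ($X{\left(N \right)} = \left(N + 4\right)^{2} = \left(4 + N\right)^{2}$)
$\frac{X{\left(- \frac{3}{-29} + \frac{35}{b{\left(18 \right)}} \right)}}{230591 - 173555} + \frac{80050}{64449} = \frac{\left(4 + \left(- \frac{3}{-29} + \frac{35}{18}\right)\right)^{2}}{230591 - 173555} + \frac{80050}{64449} = \frac{\left(4 + \left(\left(-3\right) \left(- \frac{1}{29}\right) + 35 \cdot \frac{1}{18}\right)\right)^{2}}{230591 - 173555} + 80050 \cdot \frac{1}{64449} = \frac{\left(4 + \left(\frac{3}{29} + \frac{35}{18}\right)\right)^{2}}{57036} + \frac{80050}{64449} = \left(4 + \frac{1069}{522}\right)^{2} \cdot \frac{1}{57036} + \frac{80050}{64449} = \left(\frac{3157}{522}\right)^{2} \cdot \frac{1}{57036} + \frac{80050}{64449} = \frac{9966649}{272484} \cdot \frac{1}{57036} + \frac{80050}{64449} = \frac{203401}{317171376} + \frac{80050}{64449} = \frac{940839912587}{757088074512}$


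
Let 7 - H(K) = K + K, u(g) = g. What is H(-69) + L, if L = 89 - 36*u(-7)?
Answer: 486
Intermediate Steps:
H(K) = 7 - 2*K (H(K) = 7 - (K + K) = 7 - 2*K)
L = 341 (L = 89 - 36*(-7) = 89 + 252 = 341)
H(-69) + L = (7 - 2*(-69)) + 341 = (7 + 138) + 341 = 145 + 341 = 486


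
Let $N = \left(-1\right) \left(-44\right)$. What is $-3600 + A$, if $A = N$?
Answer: $-3556$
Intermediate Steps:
$N = 44$
$A = 44$
$-3600 + A = -3600 + 44 = -3556$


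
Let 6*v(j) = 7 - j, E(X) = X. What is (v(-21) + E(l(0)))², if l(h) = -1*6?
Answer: 16/9 ≈ 1.7778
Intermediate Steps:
l(h) = -6
v(j) = 7/6 - j/6 (v(j) = (7 - j)/6 = 7/6 - j/6)
(v(-21) + E(l(0)))² = ((7/6 - ⅙*(-21)) - 6)² = ((7/6 + 7/2) - 6)² = (14/3 - 6)² = (-4/3)² = 16/9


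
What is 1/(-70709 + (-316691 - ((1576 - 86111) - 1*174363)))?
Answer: -1/128502 ≈ -7.7820e-6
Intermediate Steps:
1/(-70709 + (-316691 - ((1576 - 86111) - 1*174363))) = 1/(-70709 + (-316691 - (-84535 - 174363))) = 1/(-70709 + (-316691 - 1*(-258898))) = 1/(-70709 + (-316691 + 258898)) = 1/(-70709 - 57793) = 1/(-128502) = -1/128502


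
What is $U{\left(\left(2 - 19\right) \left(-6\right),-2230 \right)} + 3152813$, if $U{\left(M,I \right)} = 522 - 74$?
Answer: $3153261$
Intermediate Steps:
$U{\left(M,I \right)} = 448$ ($U{\left(M,I \right)} = 522 - 74 = 448$)
$U{\left(\left(2 - 19\right) \left(-6\right),-2230 \right)} + 3152813 = 448 + 3152813 = 3153261$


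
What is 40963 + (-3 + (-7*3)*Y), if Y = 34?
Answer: 40246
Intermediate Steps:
40963 + (-3 + (-7*3)*Y) = 40963 + (-3 - 7*3*34) = 40963 + (-3 - 21*34) = 40963 + (-3 - 714) = 40963 - 717 = 40246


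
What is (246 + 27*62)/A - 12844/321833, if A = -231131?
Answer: -3586565924/74385583123 ≈ -0.048216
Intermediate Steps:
(246 + 27*62)/A - 12844/321833 = (246 + 27*62)/(-231131) - 12844/321833 = (246 + 1674)*(-1/231131) - 12844*1/321833 = 1920*(-1/231131) - 12844/321833 = -1920/231131 - 12844/321833 = -3586565924/74385583123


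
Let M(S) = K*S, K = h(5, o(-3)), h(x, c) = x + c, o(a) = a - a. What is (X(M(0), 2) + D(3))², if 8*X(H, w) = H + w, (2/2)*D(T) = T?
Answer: 169/16 ≈ 10.563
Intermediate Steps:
D(T) = T
o(a) = 0
h(x, c) = c + x
K = 5 (K = 0 + 5 = 5)
M(S) = 5*S
X(H, w) = H/8 + w/8 (X(H, w) = (H + w)/8 = H/8 + w/8)
(X(M(0), 2) + D(3))² = (((5*0)/8 + (⅛)*2) + 3)² = (((⅛)*0 + ¼) + 3)² = ((0 + ¼) + 3)² = (¼ + 3)² = (13/4)² = 169/16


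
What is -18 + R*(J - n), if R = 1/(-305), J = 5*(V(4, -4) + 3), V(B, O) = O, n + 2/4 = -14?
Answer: -10999/610 ≈ -18.031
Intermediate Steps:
n = -29/2 (n = -½ - 14 = -29/2 ≈ -14.500)
J = -5 (J = 5*(-4 + 3) = 5*(-1) = -5)
R = -1/305 ≈ -0.0032787
-18 + R*(J - n) = -18 - (-5 - 1*(-29/2))/305 = -18 - (-5 + 29/2)/305 = -18 - 1/305*19/2 = -18 - 19/610 = -10999/610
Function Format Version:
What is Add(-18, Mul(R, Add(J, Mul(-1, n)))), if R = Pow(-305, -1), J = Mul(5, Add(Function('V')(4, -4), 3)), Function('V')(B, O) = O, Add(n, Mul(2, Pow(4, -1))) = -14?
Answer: Rational(-10999, 610) ≈ -18.031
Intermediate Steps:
n = Rational(-29, 2) (n = Add(Rational(-1, 2), -14) = Rational(-29, 2) ≈ -14.500)
J = -5 (J = Mul(5, Add(-4, 3)) = Mul(5, -1) = -5)
R = Rational(-1, 305) ≈ -0.0032787
Add(-18, Mul(R, Add(J, Mul(-1, n)))) = Add(-18, Mul(Rational(-1, 305), Add(-5, Mul(-1, Rational(-29, 2))))) = Add(-18, Mul(Rational(-1, 305), Add(-5, Rational(29, 2)))) = Add(-18, Mul(Rational(-1, 305), Rational(19, 2))) = Add(-18, Rational(-19, 610)) = Rational(-10999, 610)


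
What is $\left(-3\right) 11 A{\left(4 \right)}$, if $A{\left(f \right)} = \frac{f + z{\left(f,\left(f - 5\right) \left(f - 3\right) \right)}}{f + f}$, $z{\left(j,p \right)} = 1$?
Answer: $- \frac{165}{8} \approx -20.625$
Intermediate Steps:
$A{\left(f \right)} = \frac{1 + f}{2 f}$ ($A{\left(f \right)} = \frac{f + 1}{f + f} = \frac{1 + f}{2 f}$)
$\left(-3\right) 11 A{\left(4 \right)} = \left(-3\right) 11 \frac{1 + 4}{2 \cdot 4} = - 33 \cdot \frac{1}{2} \cdot \frac{1}{4} \cdot 5 = \left(-33\right) \frac{5}{8} = - \frac{165}{8}$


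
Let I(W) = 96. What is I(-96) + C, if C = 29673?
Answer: 29769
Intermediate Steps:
I(-96) + C = 96 + 29673 = 29769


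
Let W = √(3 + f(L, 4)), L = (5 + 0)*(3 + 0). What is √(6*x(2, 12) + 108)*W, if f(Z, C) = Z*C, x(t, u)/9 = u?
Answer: 126*√3 ≈ 218.24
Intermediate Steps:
x(t, u) = 9*u
L = 15 (L = 5*3 = 15)
f(Z, C) = C*Z
W = 3*√7 (W = √(3 + 4*15) = √(3 + 60) = √63 = 3*√7 ≈ 7.9373)
√(6*x(2, 12) + 108)*W = √(6*(9*12) + 108)*(3*√7) = √(6*108 + 108)*(3*√7) = √(648 + 108)*(3*√7) = √756*(3*√7) = (6*√21)*(3*√7) = 126*√3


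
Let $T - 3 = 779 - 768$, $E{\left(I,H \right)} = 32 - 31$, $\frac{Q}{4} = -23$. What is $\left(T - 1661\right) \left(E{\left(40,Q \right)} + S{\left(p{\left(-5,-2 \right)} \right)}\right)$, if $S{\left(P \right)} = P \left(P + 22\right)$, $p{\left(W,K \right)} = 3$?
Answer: $-125172$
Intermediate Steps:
$Q = -92$ ($Q = 4 \left(-23\right) = -92$)
$S{\left(P \right)} = P \left(22 + P\right)$
$E{\left(I,H \right)} = 1$
$T = 14$ ($T = 3 + \left(779 - 768\right) = 3 + 11 = 14$)
$\left(T - 1661\right) \left(E{\left(40,Q \right)} + S{\left(p{\left(-5,-2 \right)} \right)}\right) = \left(14 - 1661\right) \left(1 + 3 \left(22 + 3\right)\right) = - 1647 \left(1 + 3 \cdot 25\right) = - 1647 \left(1 + 75\right) = \left(-1647\right) 76 = -125172$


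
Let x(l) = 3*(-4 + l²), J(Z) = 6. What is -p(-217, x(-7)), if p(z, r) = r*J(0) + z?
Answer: -593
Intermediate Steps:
x(l) = -12 + 3*l²
p(z, r) = z + 6*r (p(z, r) = r*6 + z = 6*r + z = z + 6*r)
-p(-217, x(-7)) = -(-217 + 6*(-12 + 3*(-7)²)) = -(-217 + 6*(-12 + 3*49)) = -(-217 + 6*(-12 + 147)) = -(-217 + 6*135) = -(-217 + 810) = -1*593 = -593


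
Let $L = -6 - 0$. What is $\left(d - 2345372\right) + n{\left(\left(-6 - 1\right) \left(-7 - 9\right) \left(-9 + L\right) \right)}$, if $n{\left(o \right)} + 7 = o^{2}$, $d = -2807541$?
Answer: $-2330520$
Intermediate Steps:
$L = -6$ ($L = -6 + 0 = -6$)
$n{\left(o \right)} = -7 + o^{2}$
$\left(d - 2345372\right) + n{\left(\left(-6 - 1\right) \left(-7 - 9\right) \left(-9 + L\right) \right)} = \left(-2807541 - 2345372\right) - \left(7 - \left(\left(-6 - 1\right) \left(-7 - 9\right) \left(-9 - 6\right)\right)^{2}\right) = -5152913 - \left(7 - \left(\left(-7\right) \left(-16\right) \left(-15\right)\right)^{2}\right) = -5152913 - \left(7 - \left(112 \left(-15\right)\right)^{2}\right) = -5152913 - \left(7 - \left(-1680\right)^{2}\right) = -5152913 + \left(-7 + 2822400\right) = -5152913 + 2822393 = -2330520$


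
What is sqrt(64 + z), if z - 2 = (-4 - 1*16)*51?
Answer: 3*I*sqrt(106) ≈ 30.887*I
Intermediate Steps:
z = -1018 (z = 2 + (-4 - 1*16)*51 = 2 + (-4 - 16)*51 = 2 - 20*51 = 2 - 1020 = -1018)
sqrt(64 + z) = sqrt(64 - 1018) = sqrt(-954) = 3*I*sqrt(106)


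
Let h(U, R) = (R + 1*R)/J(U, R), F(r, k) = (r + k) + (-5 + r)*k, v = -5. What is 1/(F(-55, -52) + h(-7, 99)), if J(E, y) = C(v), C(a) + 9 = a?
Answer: 7/20992 ≈ 0.00033346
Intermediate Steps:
C(a) = -9 + a
J(E, y) = -14 (J(E, y) = -9 - 5 = -14)
F(r, k) = k + r + k*(-5 + r) (F(r, k) = (k + r) + k*(-5 + r) = k + r + k*(-5 + r))
h(U, R) = -R/7 (h(U, R) = (R + 1*R)/(-14) = (R + R)*(-1/14) = (2*R)*(-1/14) = -R/7)
1/(F(-55, -52) + h(-7, 99)) = 1/((-55 - 4*(-52) - 52*(-55)) - ⅐*99) = 1/((-55 + 208 + 2860) - 99/7) = 1/(3013 - 99/7) = 1/(20992/7) = 7/20992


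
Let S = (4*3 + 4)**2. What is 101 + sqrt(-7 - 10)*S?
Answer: 101 + 256*I*sqrt(17) ≈ 101.0 + 1055.5*I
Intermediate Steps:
S = 256 (S = (12 + 4)**2 = 16**2 = 256)
101 + sqrt(-7 - 10)*S = 101 + sqrt(-7 - 10)*256 = 101 + sqrt(-17)*256 = 101 + (I*sqrt(17))*256 = 101 + 256*I*sqrt(17)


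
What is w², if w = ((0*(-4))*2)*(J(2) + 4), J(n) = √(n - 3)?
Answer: 0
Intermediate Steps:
J(n) = √(-3 + n)
w = 0 (w = ((0*(-4))*2)*(√(-3 + 2) + 4) = (0*2)*(√(-1) + 4) = 0*(I + 4) = 0*(4 + I) = 0)
w² = 0² = 0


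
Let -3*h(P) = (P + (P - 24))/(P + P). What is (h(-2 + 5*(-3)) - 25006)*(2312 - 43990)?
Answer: 53153412130/51 ≈ 1.0422e+9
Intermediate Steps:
h(P) = -(-24 + 2*P)/(6*P) (h(P) = -(P + (P - 24))/(3*(P + P)) = -(P + (-24 + P))/(3*(2*P)) = -(-24 + 2*P)*1/(2*P)/3 = -(-24 + 2*P)/(6*P))
(h(-2 + 5*(-3)) - 25006)*(2312 - 43990) = ((12 - (-2 + 5*(-3)))/(3*(-2 + 5*(-3))) - 25006)*(2312 - 43990) = ((12 - (-2 - 15))/(3*(-2 - 15)) - 25006)*(-41678) = ((⅓)*(12 - 1*(-17))/(-17) - 25006)*(-41678) = ((⅓)*(-1/17)*(12 + 17) - 25006)*(-41678) = ((⅓)*(-1/17)*29 - 25006)*(-41678) = (-29/51 - 25006)*(-41678) = -1275335/51*(-41678) = 53153412130/51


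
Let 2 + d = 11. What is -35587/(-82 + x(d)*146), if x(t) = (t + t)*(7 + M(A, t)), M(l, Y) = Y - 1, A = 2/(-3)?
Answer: -35587/39338 ≈ -0.90465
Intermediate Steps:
d = 9 (d = -2 + 11 = 9)
A = -⅔ (A = 2*(-⅓) = -⅔ ≈ -0.66667)
M(l, Y) = -1 + Y
x(t) = 2*t*(6 + t) (x(t) = (t + t)*(7 + (-1 + t)) = (2*t)*(6 + t) = 2*t*(6 + t))
-35587/(-82 + x(d)*146) = -35587/(-82 + (2*9*(6 + 9))*146) = -35587/(-82 + (2*9*15)*146) = -35587/(-82 + 270*146) = -35587/(-82 + 39420) = -35587/39338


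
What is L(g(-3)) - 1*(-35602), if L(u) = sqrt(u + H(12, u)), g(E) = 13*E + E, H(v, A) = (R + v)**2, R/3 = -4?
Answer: 35602 + I*sqrt(42) ≈ 35602.0 + 6.4807*I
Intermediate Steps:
R = -12 (R = 3*(-4) = -12)
H(v, A) = (-12 + v)**2
g(E) = 14*E
L(u) = sqrt(u) (L(u) = sqrt(u + (-12 + 12)**2) = sqrt(u + 0**2) = sqrt(u + 0) = sqrt(u))
L(g(-3)) - 1*(-35602) = sqrt(14*(-3)) - 1*(-35602) = sqrt(-42) + 35602 = I*sqrt(42) + 35602 = 35602 + I*sqrt(42)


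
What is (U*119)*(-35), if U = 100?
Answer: -416500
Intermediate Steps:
(U*119)*(-35) = (100*119)*(-35) = 11900*(-35) = -416500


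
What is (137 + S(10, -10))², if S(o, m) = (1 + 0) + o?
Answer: 21904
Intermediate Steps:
S(o, m) = 1 + o
(137 + S(10, -10))² = (137 + (1 + 10))² = (137 + 11)² = 148² = 21904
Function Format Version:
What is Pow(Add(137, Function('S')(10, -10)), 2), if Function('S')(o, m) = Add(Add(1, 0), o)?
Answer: 21904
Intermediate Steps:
Function('S')(o, m) = Add(1, o)
Pow(Add(137, Function('S')(10, -10)), 2) = Pow(Add(137, Add(1, 10)), 2) = Pow(Add(137, 11), 2) = Pow(148, 2) = 21904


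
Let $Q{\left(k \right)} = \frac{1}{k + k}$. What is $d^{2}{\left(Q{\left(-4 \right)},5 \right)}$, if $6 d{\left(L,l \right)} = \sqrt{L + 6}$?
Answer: $\frac{47}{288} \approx 0.16319$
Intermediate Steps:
$Q{\left(k \right)} = \frac{1}{2 k}$
$d{\left(L,l \right)} = \frac{\sqrt{6 + L}}{6}$ ($d{\left(L,l \right)} = \frac{\sqrt{L + 6}}{6} = \frac{\sqrt{6 + L}}{6}$)
$d^{2}{\left(Q{\left(-4 \right)},5 \right)} = \left(\frac{\sqrt{6 + \frac{1}{2 \left(-4\right)}}}{6}\right)^{2} = \left(\frac{\sqrt{6 + \frac{1}{2} \left(- \frac{1}{4}\right)}}{6}\right)^{2} = \left(\frac{\sqrt{6 - \frac{1}{8}}}{6}\right)^{2} = \left(\frac{\sqrt{\frac{47}{8}}}{6}\right)^{2} = \left(\frac{\frac{1}{4} \sqrt{94}}{6}\right)^{2} = \left(\frac{\sqrt{94}}{24}\right)^{2} = \frac{47}{288}$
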